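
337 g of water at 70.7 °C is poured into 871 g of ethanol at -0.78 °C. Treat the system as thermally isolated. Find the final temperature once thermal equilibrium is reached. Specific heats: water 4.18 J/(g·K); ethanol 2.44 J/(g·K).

Energy conservation, ΣQ = 0:
337·4.18·(T − 70.7) + 871·2.44·(T − (-0.78)) = 0
1408.7(T − 70.7) + 2125.2(T − (-0.78)) = 0
3533.9 T = 97935
T = 97935 / 3533.9 = 27.7 °C

T_f ≈ 27.7 °C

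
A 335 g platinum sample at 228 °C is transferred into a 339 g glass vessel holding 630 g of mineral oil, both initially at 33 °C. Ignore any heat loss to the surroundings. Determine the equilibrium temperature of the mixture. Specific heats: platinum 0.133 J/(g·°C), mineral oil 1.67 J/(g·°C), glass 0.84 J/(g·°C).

T_f ≈ 39.3 °C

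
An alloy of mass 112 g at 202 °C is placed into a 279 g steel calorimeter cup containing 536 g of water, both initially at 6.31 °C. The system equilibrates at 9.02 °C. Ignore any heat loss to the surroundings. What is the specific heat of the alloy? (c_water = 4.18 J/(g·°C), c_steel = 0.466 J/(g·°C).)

c ≈ 0.297 J/(g·°C)

Setting the total heat transfer to zero:
112×c×(9.02 − 202) + 536×4.18×(9.02 − 6.31) + 279×0.466×(9.02 − 6.31) = 0
-21614 c = -6424
c = -6424/-21614 ≈ 0.2972 J/(g·°C)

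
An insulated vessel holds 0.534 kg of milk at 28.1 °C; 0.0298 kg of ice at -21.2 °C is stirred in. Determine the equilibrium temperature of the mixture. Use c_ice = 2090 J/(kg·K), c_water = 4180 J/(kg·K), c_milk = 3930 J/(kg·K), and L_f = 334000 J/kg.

T_f ≈ 21.5 °C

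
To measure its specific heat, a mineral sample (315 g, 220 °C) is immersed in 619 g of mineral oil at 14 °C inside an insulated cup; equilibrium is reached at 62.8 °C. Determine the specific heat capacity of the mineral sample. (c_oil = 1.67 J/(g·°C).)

c ≈ 1.02 J/(g·°C)

Heat lost by the mineral sample = heat gained by the oil:
315·c·(220 − 62.8) = 619·1.67·(62.8 − 14)
49518 c = 50446  ⇒  c ≈ 1.019 J/(g·°C)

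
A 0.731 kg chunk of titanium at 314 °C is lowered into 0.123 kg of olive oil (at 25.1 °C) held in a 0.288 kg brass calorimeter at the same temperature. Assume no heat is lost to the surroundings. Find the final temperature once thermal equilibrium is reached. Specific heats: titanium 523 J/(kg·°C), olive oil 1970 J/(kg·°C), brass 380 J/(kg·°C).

T_f is the heat-capacity-weighted average of the initial temperatures:
T_f = (382.31·314 + 242.31·25.1 + 109.44·25.1) / (382.31 + 242.31 + 109.44)
    = 128875 / 734.06 ≈ 175.56 °C

T_f ≈ 175.6 °C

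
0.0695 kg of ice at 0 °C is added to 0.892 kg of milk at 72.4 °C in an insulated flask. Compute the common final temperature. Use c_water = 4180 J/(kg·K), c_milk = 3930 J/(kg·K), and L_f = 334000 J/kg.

Energy conservation, ΣQ = 0:
latent heat to melt: 0.0695·334000 = 23213; warm the meltwater: 290.51 T; milk: 3505.6(T − 72.4)
3796.1 T = 253803 − 23213 = 230590
T ≈ 60.74 °C. Since T > 0 °C, the all-ice-melts assumption holds.

T_f ≈ 60.7 °C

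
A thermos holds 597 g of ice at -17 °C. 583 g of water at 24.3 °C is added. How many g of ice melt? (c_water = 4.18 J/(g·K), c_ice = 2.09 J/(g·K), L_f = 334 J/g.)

Water can give up m c ΔT = 583·4.18·24.3 = 59218 J before reaching 0 °C.
Warming the ice to 0 °C takes 597·2.09·17 = 21211 J, leaving 38006 J for melting.
To melt every bit of ice: 597·334 = 199398 J.
Since 38006 < 199398 J, not all the ice melts; equilibrium is at 0 °C.
m_melt = 38006 / L_f = 113.8 g.

m_melted ≈ 114 g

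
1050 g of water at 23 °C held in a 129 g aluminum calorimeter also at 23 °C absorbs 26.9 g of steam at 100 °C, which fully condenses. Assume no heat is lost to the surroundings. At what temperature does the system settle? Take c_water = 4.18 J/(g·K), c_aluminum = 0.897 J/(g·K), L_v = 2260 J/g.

Setting the total heat transfer to zero:
latent heat released on condensation: 26.9×2260 = 60794
  condensed water 100 °C→T: 112.44(T − 100)
  water warms: 1050×4.18×(T − 23) = 4389(T − 23)
  aluminum cup: 129×0.897×(T − 23) = 115.71(T − 23)
4617.2 T = 60794 + 11244 + 103608 = 175647
T ≈ 38.04 °C — below 100 °C, confirming all the steam condensed.

T_f ≈ 38.0 °C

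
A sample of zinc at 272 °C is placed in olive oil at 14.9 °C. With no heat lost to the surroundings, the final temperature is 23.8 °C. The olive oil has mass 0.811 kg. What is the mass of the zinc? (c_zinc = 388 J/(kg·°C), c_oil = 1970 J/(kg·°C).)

m ≈ 0.148 kg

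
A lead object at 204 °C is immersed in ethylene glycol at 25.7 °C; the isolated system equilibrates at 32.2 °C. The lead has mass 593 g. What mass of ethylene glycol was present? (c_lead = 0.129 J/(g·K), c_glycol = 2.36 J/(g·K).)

m ≈ 857 g

Heat lost by the lead = heat gained by the glycol:
593×0.129×(204 − 32.2) = m×2.36×(32.2 − 25.7)
15.34 m = 13142  ⇒  m ≈ 856.7 g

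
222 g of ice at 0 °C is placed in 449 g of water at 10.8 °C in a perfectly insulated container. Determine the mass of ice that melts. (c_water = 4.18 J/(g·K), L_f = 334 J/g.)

m_melted ≈ 60.7 g

Water can give up m c ΔT = 449·4.18·10.8 = 20270 J before reaching 0 °C.
Melting all 222 g of ice would need 222·334 = 74148 J.
That's not enough to melt it all — equilibrium is at 0 °C with ice remaining.
Mass melted = 20270/334 ≈ 60.69 g.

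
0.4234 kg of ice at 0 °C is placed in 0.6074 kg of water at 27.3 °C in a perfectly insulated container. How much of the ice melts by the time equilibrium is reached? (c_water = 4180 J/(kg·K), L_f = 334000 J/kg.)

m_melted ≈ 0.208 kg

Cooling the water to 0 °C releases 0.6074·4180·27.3 = 69313 J.
To melt every bit of ice: 0.4234·334000 = 141416 J.
69313 J < 141416 J, so only part of the ice melts and the system sits at 0 °C.
m_melted·334000 = 69313  ⇒  m_melted ≈ 0.2075 kg.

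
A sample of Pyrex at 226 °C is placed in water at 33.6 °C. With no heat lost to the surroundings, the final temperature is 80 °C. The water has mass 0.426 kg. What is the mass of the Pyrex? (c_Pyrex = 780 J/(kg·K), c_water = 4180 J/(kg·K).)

m ≈ 0.726 kg

|Q_Pyrex| = |Q_water|:
m×780×(226 − 80) = 0.426×4180×(80 − 33.6)
113880 m = 82624  ⇒  m ≈ 0.7255 kg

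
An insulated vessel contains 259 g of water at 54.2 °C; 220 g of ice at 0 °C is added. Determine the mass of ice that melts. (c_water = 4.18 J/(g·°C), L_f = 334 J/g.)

Water can give up m c ΔT = 259×4.18×54.2 = 58678 J before reaching 0 °C.
Fully melting the ice requires m_ice L_f = 220×334 = 73480 J.
That's not enough to melt it all — equilibrium is at 0 °C with ice remaining.
m_melt = 58678 / L_f = 175.7 g.

m_melted ≈ 176 g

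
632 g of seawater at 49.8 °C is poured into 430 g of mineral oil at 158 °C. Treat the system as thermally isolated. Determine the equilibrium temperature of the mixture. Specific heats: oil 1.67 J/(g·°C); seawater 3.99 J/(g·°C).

T_f ≈ 73.8 °C

With ΣQ=0 the equilibrium temperature is the m·c-weighted mean:
T_f = (718.1×158 + 2521.7×49.8) / (718.1 + 2521.7)
    = 239039 / 3239.8 ≈ 73.78 °C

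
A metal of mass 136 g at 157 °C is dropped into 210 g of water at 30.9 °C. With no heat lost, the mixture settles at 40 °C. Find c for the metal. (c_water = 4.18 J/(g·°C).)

c ≈ 0.502 J/(g·°C)

Heat gained plus heat lost sum to zero:
136×c×(40 − 157) + 210×4.18×(40 − 30.9) = 0
-15912 c = -7988
c = -7988/-15912 ≈ 0.502 J/(g·°C)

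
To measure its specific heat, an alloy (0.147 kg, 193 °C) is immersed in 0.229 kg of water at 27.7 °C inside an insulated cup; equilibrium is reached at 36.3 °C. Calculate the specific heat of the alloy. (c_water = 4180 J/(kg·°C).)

c ≈ 357 J/(kg·°C)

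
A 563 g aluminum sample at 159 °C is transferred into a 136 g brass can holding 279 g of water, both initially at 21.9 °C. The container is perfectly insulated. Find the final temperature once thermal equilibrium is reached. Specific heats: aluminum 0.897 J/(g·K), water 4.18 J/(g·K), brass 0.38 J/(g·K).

T_f ≈ 62.1 °C

Heat gained plus heat lost sum to zero:
563×0.897×(T − 159) + 279×4.18×(T − 21.9) + 136×0.38×(T − 21.9) = 0
1722.9 T = 106969
T ≈ 62.09 °C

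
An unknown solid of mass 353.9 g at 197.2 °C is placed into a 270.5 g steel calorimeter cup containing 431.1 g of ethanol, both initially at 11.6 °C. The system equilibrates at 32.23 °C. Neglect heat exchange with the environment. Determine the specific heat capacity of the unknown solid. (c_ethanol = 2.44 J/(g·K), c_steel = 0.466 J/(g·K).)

Heat gained plus heat lost sum to zero:
353.9·c·(32.23 − 197.2) + 431.1·2.44·(32.23 − 11.6) + 270.5·0.466·(32.23 − 11.6) = 0
-58383 c = -24301
c = -24301/-58383 ≈ 0.4162 J/(g·K)

c ≈ 0.416 J/(g·K)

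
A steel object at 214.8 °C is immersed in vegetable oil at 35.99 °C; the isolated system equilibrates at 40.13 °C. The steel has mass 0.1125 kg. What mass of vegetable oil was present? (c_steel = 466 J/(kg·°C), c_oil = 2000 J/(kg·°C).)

m ≈ 1.11 kg

|Q_steel| = |Q_oil|:
0.1125×466×(214.8 − 40.13) = m×2000×(40.13 − 35.99)
8280 m = 9157.1  ⇒  m ≈ 1.106 kg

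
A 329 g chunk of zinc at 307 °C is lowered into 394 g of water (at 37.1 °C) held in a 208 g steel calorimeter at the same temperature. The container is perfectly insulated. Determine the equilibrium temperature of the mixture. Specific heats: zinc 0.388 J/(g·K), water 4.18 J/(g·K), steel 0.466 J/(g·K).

Heat gained plus heat lost sum to zero:
329×0.388×(T − 307) + 394×4.18×(T − 37.1) + 208×0.466×(T − 37.1) = 0
(127.65 + 1646.9 + 96.93) T = 127.65×307 + 1646.9×37.1 + 96.93×37.1
T ≈ 55.51 °C

T_f ≈ 55.5 °C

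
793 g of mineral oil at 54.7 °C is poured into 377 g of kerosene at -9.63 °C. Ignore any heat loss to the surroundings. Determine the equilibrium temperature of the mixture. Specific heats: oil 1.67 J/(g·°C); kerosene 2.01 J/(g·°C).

T_f ≈ 31.3 °C

T_f = Σ m_i c_i T_i / Σ m_i c_i:
T_f = (1324.3×54.7 + 757.77×(-9.63)) / (1324.3 + 757.77)
    = 65142 / 2082.1 ≈ 31.29 °C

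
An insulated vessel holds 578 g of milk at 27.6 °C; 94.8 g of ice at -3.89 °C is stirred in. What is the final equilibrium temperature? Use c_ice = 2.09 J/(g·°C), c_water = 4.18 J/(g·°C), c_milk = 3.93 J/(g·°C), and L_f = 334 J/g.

Setting the total heat transfer to zero:
warm ice to 0 °C: 94.8·2.09·(0 − (-3.89)) = 770.73; melt ice: 94.8·334 = 31663; warm the meltwater: 396.26 T; milk: 2271.5(T − 27.6)
2667.8 T = 62695 − 32434 = 30261
T ≈ 11.34 °C — above 0 °C, consistent with complete melting.

T_f ≈ 11.3 °C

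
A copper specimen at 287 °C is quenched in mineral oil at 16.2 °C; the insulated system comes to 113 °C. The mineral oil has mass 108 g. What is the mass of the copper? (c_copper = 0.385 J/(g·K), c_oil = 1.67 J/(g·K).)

m ≈ 261 g

Heat lost by the copper = heat gained by the oil:
m·0.385·(287 − 113) = 108·1.67·(113 − 16.2)
66.99 m = 17459  ⇒  m ≈ 260.6 g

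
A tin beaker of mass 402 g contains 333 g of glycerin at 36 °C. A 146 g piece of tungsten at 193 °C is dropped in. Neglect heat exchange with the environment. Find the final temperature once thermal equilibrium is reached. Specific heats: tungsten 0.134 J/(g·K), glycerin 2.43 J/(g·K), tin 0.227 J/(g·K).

T_f ≈ 39.3 °C

Setting the total heat transfer to zero:
146×0.134×(T − 193) + 333×2.43×(T − 36) + 402×0.227×(T − 36) = 0
920.01 T = 36192
T = 36192/920.01 ≈ 39.34 °C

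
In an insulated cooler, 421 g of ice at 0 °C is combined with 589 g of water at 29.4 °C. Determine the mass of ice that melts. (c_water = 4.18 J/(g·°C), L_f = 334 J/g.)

Heat available from the water dropping to 0 °C: 589×4.18×29.4 = 72383 J.
Fully melting the ice requires m_ice L_f = 421×334 = 140614 J.
72383 J < 140614 J, so only part of the ice melts and the system sits at 0 °C.
m_melt = 72383 / L_f = 216.7 g.

m_melted ≈ 217 g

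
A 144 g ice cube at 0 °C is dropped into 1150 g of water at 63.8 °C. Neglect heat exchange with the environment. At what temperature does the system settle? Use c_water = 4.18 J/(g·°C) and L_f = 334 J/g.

T_f ≈ 47.8 °C

Heat gained plus heat lost sum to zero:
melt ice: 144×334 = 48096; meltwater 0→T: 144×4.18×T = 601.92 T; water cools: 1150×4.18×(T − 63.8) = 4807(T − 63.8)
5408.9 T = 306687 − 48096 = 258591
T ≈ 47.81 °C — above 0 °C, consistent with complete melting.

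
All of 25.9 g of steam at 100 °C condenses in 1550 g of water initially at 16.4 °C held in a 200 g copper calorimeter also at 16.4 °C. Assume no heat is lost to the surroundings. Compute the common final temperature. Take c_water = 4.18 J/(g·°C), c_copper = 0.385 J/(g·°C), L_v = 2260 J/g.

T_f ≈ 26.5 °C

Let T be the final temperature. ΣQ_i = 0:
latent heat released on condensation: 25.9×2260 = 58534
  condensate cools 100→T: 25.9×4.18×(T − 100) = 108.26(T − 100)
  original water: 6479(T − 16.4)
  copper cup: 200×0.385×(T − 16.4) = 77(T − 16.4)
6664.3 T = 58534 + 10826 + 107518 = 176879
T ≈ 26.54 °C — below 100 °C, confirming all the steam condensed.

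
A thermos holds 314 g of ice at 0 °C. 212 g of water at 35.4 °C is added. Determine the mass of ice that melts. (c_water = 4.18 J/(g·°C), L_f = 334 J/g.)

Heat available from the water dropping to 0 °C: 212×4.18×35.4 = 31370 J.
To melt every bit of ice: 314×334 = 104876 J.
31370 J < 104876 J, so only part of the ice melts and the system sits at 0 °C.
m_melt = 31370 / L_f = 93.92 g.

m_melted ≈ 93.9 g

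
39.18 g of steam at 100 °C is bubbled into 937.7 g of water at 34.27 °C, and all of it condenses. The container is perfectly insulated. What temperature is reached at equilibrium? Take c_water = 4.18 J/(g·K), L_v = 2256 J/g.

Let T be the final temperature. ΣQ_i = 0:
steam→water at 100 °C releases m L_v = 39.18·2256 = 88390; condensate cools 100→T: 39.18·4.18·(T − 100) = 163.77(T − 100); original water: 3919.6(T − 34.27)
4083.4 T = 88390 + 16377 + 134324 = 239092
T ≈ 58.55 °C (< 100 °C, so full condensation is consistent).

T_f ≈ 58.6 °C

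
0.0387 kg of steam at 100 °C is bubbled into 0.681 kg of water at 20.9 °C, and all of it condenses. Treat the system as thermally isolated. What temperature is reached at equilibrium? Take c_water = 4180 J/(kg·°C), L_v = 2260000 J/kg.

T_f ≈ 54.2 °C

Energy conservation, ΣQ = 0:
condense steam: −0.0387·2260000 = −87462; condensate cools 100→T: 0.0387·4180·(T − 100) = 161.77(T − 100); water warms: 0.681·4180·(T − 20.9) = 2846.6(T − 20.9)
3008.3 T = 87462 + 16177 + 59494 = 163132
T ≈ 54.23 °C — below 100 °C, confirming all the steam condensed.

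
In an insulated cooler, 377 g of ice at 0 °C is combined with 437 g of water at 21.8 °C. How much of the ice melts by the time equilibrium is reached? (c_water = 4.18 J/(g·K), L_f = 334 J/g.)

m_melted ≈ 119 g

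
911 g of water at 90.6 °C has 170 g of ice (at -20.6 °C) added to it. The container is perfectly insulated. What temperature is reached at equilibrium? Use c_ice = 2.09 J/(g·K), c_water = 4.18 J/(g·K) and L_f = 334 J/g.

Setting the total heat transfer to zero:
ice -20.6→0 °C: 170×2.09×20.6 = 7319.2; latent heat to melt: 170×334 = 56780; warm the meltwater: 710.6 T; water cools: 911×4.18×(T − 90.6) = 3808(T − 90.6)
4518.6 T = 345003 − 64099 = 280904
T ≈ 62.17 °C (positive, so assuming full melt was valid).

T_f ≈ 62.2 °C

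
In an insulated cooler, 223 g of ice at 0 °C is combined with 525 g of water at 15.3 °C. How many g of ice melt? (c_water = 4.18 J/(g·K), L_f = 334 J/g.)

m_melted ≈ 101 g

Water can give up m c ΔT = 525·4.18·15.3 = 33576 J before reaching 0 °C.
Fully melting the ice requires m_ice L_f = 223·334 = 74482 J.
That's not enough to melt it all — equilibrium is at 0 °C with ice remaining.
m_melted·334 = 33576  ⇒  m_melted ≈ 100.5 g.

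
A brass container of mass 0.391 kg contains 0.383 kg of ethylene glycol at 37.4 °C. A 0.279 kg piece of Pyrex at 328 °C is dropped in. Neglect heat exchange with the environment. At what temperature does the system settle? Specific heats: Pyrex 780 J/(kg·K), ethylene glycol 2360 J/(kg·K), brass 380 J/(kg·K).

Conservation of energy gives ΣQ = 0:
0.279*780*(T − 328) + 0.383*2360*(T − 37.4) + 0.391*380*(T − 37.4) = 0
217.62(T − 328) + 903.88(T − 37.4) + 148.58(T − 37.4) = 0
(217.62 + 903.88 + 148.58) T = 217.62*328 + 903.88*37.4 + 148.58*37.4
T = 110741 / 1270.1 = 87.2 °C

T_f ≈ 87.2 °C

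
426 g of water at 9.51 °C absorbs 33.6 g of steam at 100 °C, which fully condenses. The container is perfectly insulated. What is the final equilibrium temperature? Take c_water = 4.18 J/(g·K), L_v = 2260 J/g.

T_f ≈ 55.7 °C

Heat gained plus heat lost sum to zero:
latent heat released on condensation: 33.6×2260 = 75936; condensate cools 100→T: 33.6×4.18×(T − 100) = 140.45(T − 100); water warms: 426×4.18×(T − 9.51) = 1780.7(T − 9.51)
1921.1 T = 75936 + 14045 + 16934 = 106915
T ≈ 55.65 °C (< 100 °C, so full condensation is consistent).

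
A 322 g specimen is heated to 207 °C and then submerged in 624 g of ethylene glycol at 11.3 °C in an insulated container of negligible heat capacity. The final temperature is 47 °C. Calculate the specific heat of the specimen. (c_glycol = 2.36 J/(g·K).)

m_s c (T_s − T_f) = m_glycol c_glycol (T_f − T_0):
322×c×(207 − 47) = 624×2.36×(47 − 11.3)
51520 c = 52573  ⇒  c ≈ 1.02 J/(g·K)

c ≈ 1.02 J/(g·K)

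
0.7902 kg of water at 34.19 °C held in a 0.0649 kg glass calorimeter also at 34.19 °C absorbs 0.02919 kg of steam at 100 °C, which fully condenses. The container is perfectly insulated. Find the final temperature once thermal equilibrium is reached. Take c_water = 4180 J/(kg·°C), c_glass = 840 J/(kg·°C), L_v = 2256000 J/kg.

Let T be the final temperature. ΣQ_i = 0:
condense steam: −0.02919×2256000 = −65853
  condensate cools 100→T: 0.02919×4180×(T − 100) = 122.01(T − 100)
  original water: 3303(T − 34.19)
  cup: 54.52(T − 34.19)
3479.6 T = 65853 + 12201 + 114795 = 192849
T ≈ 55.42 °C (< 100 °C, so full condensation is consistent).

T_f ≈ 55.4 °C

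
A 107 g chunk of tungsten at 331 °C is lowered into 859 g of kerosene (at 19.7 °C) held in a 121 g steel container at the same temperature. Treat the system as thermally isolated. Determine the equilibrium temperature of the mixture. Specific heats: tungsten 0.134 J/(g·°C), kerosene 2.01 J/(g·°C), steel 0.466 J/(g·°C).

Let T be the final temperature. ΣQ_i = 0:
107×0.134×(T − 331) + 859×2.01×(T − 19.7) + 121×0.466×(T − 19.7) = 0
14.34(T − 331) + 1726.6(T − 19.7) + 56.39(T − 19.7) = 0
1797.3 T = 39871
T ≈ 22.18 °C

T_f ≈ 22.2 °C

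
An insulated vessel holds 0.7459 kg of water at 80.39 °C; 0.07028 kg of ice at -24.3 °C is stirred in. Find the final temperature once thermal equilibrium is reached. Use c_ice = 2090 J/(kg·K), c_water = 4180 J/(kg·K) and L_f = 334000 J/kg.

T_f ≈ 65.5 °C

Conservation of energy gives ΣQ = 0:
ice -24.3→0 °C: 0.07028×2090×24.3 = 3569.3; latent heat to melt: 0.07028×334000 = 23474; warm the meltwater: 293.77 T; water: 3117.9(T − 80.39)
3411.6 T = 250645 − 27043 = 223602
T ≈ 65.54 °C. Since T > 0 °C, the all-ice-melts assumption holds.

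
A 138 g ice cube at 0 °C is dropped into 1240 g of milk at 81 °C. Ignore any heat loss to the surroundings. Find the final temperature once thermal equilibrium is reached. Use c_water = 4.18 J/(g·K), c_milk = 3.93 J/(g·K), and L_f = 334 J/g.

T_f ≈ 64.0 °C

Sum of m c ΔT and latent-heat terms is zero:
fusion: m_ice L_f = 138·334 = 46092
  warm the meltwater: 576.84 T
  milk cools: 1240·3.93·(T − 81) = 4873.2(T − 81)
5450 T = 394729 − 46092 = 348637
T ≈ 63.97 °C — above 0 °C, consistent with complete melting.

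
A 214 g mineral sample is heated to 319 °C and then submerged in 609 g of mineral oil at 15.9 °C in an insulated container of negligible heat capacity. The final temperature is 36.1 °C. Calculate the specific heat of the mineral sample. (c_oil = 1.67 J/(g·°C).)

Heat gained plus heat lost sum to zero:
214×c×(36.1 − 319) + 609×1.67×(36.1 − 15.9) = 0
-60541 c = -20544
c = -20544/-60541 ≈ 0.3393 J/(g·°C)

c ≈ 0.339 J/(g·°C)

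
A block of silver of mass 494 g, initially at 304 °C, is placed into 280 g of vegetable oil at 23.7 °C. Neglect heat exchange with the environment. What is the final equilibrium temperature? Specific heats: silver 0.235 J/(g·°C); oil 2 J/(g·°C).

T_f = Σ m_i c_i T_i / Σ m_i c_i:
T_f = (116.09·304 + 560·23.7) / (116.09 + 560)
    = 48563 / 676.09 ≈ 71.83 °C

T_f ≈ 71.8 °C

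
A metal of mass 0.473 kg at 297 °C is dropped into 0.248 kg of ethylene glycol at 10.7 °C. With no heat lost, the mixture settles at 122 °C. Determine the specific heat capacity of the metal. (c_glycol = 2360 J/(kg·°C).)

c ≈ 787 J/(kg·°C)

Energy conservation, ΣQ = 0:
0.473·c·(122 − 297) + 0.248·2360·(122 − 10.7) = 0
-82.77 c = -65142
c = -65142/-82.77 ≈ 787 J/(kg·°C)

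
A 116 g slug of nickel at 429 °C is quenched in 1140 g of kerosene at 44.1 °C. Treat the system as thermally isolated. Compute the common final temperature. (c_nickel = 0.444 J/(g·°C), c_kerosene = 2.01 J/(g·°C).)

T_f ≈ 52.6 °C

Let T be the final temperature. ΣQ_i = 0:
116·0.444·(T − 429) + 1140·2.01·(T − 44.1) = 0
2342.9 T = 123146
T ≈ 52.56 °C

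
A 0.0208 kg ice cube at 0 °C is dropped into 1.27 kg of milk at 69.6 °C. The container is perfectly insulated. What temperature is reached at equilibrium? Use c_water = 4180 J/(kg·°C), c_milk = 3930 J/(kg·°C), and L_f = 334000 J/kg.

T_f ≈ 67.0 °C

Heat gained plus heat lost sum to zero:
fusion: m_ice L_f = 0.0208·334000 = 6947.2
  meltwater 0→T: 0.0208·4180·T = 86.94 T
  milk cools: 1.27·3930·(T − 69.6) = 4991.1(T − 69.6)
5078 T = 347381 − 6947.2 = 340433
T ≈ 67.04 °C — above 0 °C, consistent with complete melting.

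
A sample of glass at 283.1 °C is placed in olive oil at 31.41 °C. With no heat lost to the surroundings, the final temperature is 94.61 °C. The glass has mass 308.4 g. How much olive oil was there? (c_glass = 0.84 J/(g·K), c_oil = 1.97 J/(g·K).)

m ≈ 392 g

Conservation of energy gives ΣQ = 0:
308.4×0.84×(94.61 − 283.1) + m×1.97×(94.61 − 31.41) = 0
124.5 m = 48829
m = 48829/124.5 ≈ 392.2 g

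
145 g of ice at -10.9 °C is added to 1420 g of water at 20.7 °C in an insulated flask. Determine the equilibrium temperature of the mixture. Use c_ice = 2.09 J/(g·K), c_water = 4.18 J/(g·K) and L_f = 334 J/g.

T_f ≈ 10.9 °C

Heat gained plus heat lost sum to zero:
ice -10.9→0 °C: 145×2.09×10.9 = 3303.2; fusion: m_ice L_f = 145×334 = 48430; meltwater 0→T: 145×4.18×T = 606.1 T; water: 5935.6(T − 20.7)
6541.7 T = 122867 − 51733 = 71134
T ≈ 10.87 °C — above 0 °C, consistent with complete melting.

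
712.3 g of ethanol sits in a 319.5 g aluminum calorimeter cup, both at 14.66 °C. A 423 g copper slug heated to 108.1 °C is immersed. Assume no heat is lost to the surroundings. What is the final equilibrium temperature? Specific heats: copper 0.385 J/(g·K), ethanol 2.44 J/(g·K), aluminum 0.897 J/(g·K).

T_f ≈ 21.6 °C

Conservation of energy gives ΣQ = 0:
423*0.385*(T − 108.1) + 712.3*2.44*(T − 14.66) + 319.5*0.897*(T − 14.66) = 0
162.85(T − 108.1) + 1738(T − 14.66) + 286.59(T − 14.66) = 0
2187.5 T = 47285
T = 47285 / 2187.5 = 21.6 °C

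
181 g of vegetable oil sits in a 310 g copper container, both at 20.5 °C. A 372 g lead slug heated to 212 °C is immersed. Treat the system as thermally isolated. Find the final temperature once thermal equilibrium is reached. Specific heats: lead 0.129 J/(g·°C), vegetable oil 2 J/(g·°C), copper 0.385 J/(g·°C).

T_f ≈ 37.9 °C

Setting the total heat transfer to zero:
372×0.129×(T − 212) + 181×2×(T − 20.5) + 310×0.385×(T − 20.5) = 0
529.34 T = 20041
T = 20041/529.34 ≈ 37.86 °C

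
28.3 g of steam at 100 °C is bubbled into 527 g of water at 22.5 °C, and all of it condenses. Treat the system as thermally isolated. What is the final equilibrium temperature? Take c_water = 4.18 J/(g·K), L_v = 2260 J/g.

T_f ≈ 54.0 °C

Energy balance with sensible and latent terms:
latent heat released on condensation: 28.3×2260 = 63958; condensate cools 100→T: 28.3×4.18×(T − 100) = 118.29(T − 100); original water: 2202.9(T − 22.5)
2321.2 T = 63958 + 11829 + 49564 = 125352
T ≈ 54.00 °C, under the boiling point, so the assumption holds.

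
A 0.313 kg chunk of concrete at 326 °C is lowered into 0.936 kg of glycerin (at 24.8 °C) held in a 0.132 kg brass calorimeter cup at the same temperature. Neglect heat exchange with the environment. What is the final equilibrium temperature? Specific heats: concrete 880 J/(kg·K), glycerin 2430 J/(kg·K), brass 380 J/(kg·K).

T_f ≈ 56.7 °C

T_f = Σ m_i c_i T_i / Σ m_i c_i:
T_f = (275.44·326 + 2274.5·24.8 + 50.16·24.8) / (275.44 + 2274.5 + 50.16)
    = 147445 / 2600.1 ≈ 56.71 °C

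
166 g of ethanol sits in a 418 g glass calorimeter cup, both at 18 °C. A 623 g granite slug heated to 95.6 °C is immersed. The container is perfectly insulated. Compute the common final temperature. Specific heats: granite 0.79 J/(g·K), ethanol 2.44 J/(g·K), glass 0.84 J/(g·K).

Let T be the final temperature. ΣQ_i = 0:
623*0.79*(T − 95.6) + 166*2.44*(T − 18) + 418*0.84*(T − 18) = 0
1248.3 T = 60662
T ≈ 48.59 °C

T_f ≈ 48.6 °C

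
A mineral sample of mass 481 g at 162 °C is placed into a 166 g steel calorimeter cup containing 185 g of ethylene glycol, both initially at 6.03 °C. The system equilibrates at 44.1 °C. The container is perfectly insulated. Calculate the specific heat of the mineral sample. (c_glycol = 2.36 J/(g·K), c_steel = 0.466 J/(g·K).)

Net heat exchanged in the isolated system is zero:
481·c·(44.1 − 162) + 185·2.36·(44.1 − 6.03) + 166·0.466·(44.1 − 6.03) = 0
-56710 c = -19566
c = -19566/-56710 ≈ 0.345 J/(g·K)

c ≈ 0.345 J/(g·K)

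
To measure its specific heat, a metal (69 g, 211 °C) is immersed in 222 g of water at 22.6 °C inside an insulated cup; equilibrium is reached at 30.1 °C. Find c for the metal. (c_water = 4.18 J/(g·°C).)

Net heat exchanged in the isolated system is zero:
69×c×(30.1 − 211) + 222×4.18×(30.1 − 22.6) = 0
-12482 c = -6959.7
c = -6959.7/-12482 ≈ 0.5576 J/(g·°C)

c ≈ 0.558 J/(g·°C)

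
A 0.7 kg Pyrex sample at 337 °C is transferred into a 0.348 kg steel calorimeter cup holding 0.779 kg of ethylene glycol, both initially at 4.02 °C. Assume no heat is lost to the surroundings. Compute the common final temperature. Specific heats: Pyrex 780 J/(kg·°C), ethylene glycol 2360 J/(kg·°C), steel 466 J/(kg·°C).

Setting the total heat transfer to zero:
0.7·780·(T − 337) + 0.779·2360·(T − 4.02) + 0.348·466·(T − 4.02) = 0
546(T − 337) + 1838.4(T − 4.02) + 162.17(T − 4.02) = 0
(546 + 1838.4 + 162.17) T = 546·337 + 1838.4·4.02 + 162.17·4.02
T = 192044 / 2546.6 = 75.4 °C

T_f ≈ 75.4 °C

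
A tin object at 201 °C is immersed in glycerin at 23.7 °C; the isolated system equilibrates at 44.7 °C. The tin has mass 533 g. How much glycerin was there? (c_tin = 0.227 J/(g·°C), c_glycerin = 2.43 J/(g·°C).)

m ≈ 371 g

Let T be the final temperature. ΣQ_i = 0:
533·0.227·(44.7 − 201) + m·2.43·(44.7 − 23.7) = 0
51.03 m = 18911
m = 18911/51.03 ≈ 370.6 g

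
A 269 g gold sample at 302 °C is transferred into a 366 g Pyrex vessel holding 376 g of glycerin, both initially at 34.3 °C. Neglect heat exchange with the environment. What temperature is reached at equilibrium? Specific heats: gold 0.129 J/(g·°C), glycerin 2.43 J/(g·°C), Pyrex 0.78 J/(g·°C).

T_f ≈ 41.8 °C

Energy conservation, ΣQ = 0:
269*0.129*(T − 302) + 376*2.43*(T − 34.3) + 366*0.78*(T − 34.3) = 0
34.7(T − 302) + 913.68(T − 34.3) + 285.48(T − 34.3) = 0
(34.7 + 913.68 + 285.48) T = 34.7*302 + 913.68*34.3 + 285.48*34.3
T = 51611 / 1233.9 = 41.8 °C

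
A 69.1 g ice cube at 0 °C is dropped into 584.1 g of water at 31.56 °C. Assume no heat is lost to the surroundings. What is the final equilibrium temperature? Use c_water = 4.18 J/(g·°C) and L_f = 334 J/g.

T_f ≈ 19.8 °C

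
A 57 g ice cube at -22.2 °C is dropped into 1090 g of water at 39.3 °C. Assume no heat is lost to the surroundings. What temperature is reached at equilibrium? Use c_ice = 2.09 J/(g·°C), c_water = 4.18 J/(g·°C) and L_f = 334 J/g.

Net heat exchanged in the isolated system is zero:
warm ice to 0 °C: 57×2.09×(0 − (-22.2)) = 2644.7
  fusion: m_ice L_f = 57×334 = 19038
  warm the meltwater: 238.26 T
  water: 4556.2(T − 39.3)
4794.5 T = 179059 − 21683 = 157376
T ≈ 32.82 °C. Since T > 0 °C, the all-ice-melts assumption holds.

T_f ≈ 32.8 °C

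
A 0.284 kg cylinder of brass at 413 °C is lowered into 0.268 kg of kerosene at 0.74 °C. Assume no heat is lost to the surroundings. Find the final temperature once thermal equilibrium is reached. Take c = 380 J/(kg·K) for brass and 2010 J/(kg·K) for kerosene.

T_f ≈ 69.5 °C

With ΣQ=0 the equilibrium temperature is the m·c-weighted mean:
T_f = (107.92*413 + 538.68*0.74) / (107.92 + 538.68)
    = 44970 / 646.6 ≈ 69.55 °C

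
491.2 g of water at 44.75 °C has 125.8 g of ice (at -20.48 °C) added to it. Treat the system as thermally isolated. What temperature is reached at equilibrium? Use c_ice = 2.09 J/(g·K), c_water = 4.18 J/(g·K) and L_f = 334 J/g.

Setting the total heat transfer to zero:
ice -20.48→0 °C: 125.8·2.09·20.48 = 5384.6
  latent heat to melt: 125.8·334 = 42017
  meltwater 0→T: 125.8·4.18·T = 525.84 T
  water cools: 491.2·4.18·(T − 44.75) = 2053.2(T − 44.75)
2579.1 T = 91881 − 47402 = 44480
T ≈ 17.25 °C (positive, so assuming full melt was valid).

T_f ≈ 17.2 °C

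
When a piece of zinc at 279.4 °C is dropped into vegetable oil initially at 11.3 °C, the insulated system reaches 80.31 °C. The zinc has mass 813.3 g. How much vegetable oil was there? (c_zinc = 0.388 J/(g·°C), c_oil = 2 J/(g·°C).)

Heat gained plus heat lost sum to zero:
813.3·0.388·(80.31 − 279.4) + m·2·(80.31 − 11.3) = 0
138.02 m = 62825
m = 62825/138.02 ≈ 455.2 g

m ≈ 455 g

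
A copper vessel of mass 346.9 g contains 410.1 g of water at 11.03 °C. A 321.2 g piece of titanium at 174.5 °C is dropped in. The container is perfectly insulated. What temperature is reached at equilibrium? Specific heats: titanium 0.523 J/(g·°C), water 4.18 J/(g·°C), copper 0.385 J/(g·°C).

Let T be the final temperature. ΣQ_i = 0:
321.2×0.523×(T − 174.5) + 410.1×4.18×(T − 11.03) + 346.9×0.385×(T − 11.03) = 0
(167.99 + 1714.2 + 133.56) T = 167.99×174.5 + 1714.2×11.03 + 133.56×11.03
T ≈ 24.65 °C

T_f ≈ 24.7 °C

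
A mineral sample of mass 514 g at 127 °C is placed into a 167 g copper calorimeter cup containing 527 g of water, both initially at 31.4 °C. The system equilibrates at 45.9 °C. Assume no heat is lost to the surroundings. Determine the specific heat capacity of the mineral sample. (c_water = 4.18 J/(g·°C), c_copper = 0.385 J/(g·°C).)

c ≈ 0.789 J/(g·°C)

Energy conservation, ΣQ = 0:
514·c·(45.9 − 127) + 527·4.18·(45.9 − 31.4) + 167·0.385·(45.9 − 31.4) = 0
-41685 c = -32874
c = -32874/-41685 ≈ 0.7886 J/(g·°C)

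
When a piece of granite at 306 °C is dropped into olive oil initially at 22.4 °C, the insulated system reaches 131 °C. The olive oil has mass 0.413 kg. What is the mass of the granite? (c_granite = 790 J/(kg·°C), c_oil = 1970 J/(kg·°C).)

Net heat exchanged in the isolated system is zero:
m·790·(131 − 306) + 0.413·1970·(131 − 22.4) = 0
-138250 m = -88358
m = -88358/-138250 ≈ 0.6391 kg

m ≈ 0.639 kg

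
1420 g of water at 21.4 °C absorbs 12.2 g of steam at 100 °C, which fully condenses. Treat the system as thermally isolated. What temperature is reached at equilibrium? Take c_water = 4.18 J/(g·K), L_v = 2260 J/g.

Energy conservation, ΣQ = 0:
condense steam: −12.2×2260 = −27572
  condensed water 100 °C→T: 51(T − 100)
  water warms: 1420×4.18×(T − 21.4) = 5935.6(T − 21.4)
5986.6 T = 27572 + 5099.6 + 127022 = 159693
T ≈ 26.68 °C (< 100 °C, so full condensation is consistent).

T_f ≈ 26.7 °C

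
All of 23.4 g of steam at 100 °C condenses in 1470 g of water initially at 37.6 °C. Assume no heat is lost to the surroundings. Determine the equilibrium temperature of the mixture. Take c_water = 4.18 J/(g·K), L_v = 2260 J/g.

T_f ≈ 47.0 °C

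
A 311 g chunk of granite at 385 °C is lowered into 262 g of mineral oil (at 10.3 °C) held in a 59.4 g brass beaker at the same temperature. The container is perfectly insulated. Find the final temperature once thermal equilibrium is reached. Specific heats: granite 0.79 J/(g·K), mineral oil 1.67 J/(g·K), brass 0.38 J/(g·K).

Net heat exchanged in the isolated system is zero:
311*0.79*(T − 385) + 262*1.67*(T − 10.3) + 59.4*0.38*(T − 10.3) = 0
245.69(T − 385) + 437.54(T − 10.3) + 22.57(T − 10.3) = 0
705.8 T = 99330
T = 99330 / 705.8 = 141 °C

T_f ≈ 140.7 °C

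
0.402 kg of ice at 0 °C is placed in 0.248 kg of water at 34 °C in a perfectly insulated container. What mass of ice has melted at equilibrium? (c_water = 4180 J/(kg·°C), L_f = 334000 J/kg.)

m_melted ≈ 0.106 kg

Water can give up m c ΔT = 0.248·4180·34 = 35246 J before reaching 0 °C.
To melt every bit of ice: 0.402·334000 = 134268 J.
That's not enough to melt it all — equilibrium is at 0 °C with ice remaining.
Mass melted = 35246/334000 ≈ 0.1055 kg.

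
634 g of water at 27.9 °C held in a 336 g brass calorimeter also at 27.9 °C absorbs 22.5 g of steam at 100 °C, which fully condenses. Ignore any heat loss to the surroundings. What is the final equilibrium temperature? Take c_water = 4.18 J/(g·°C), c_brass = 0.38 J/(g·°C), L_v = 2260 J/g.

T_f ≈ 48.0 °C

Conservation of energy gives ΣQ = 0:
condense steam: −22.5×2260 = −50850
  condensate cools 100→T: 22.5×4.18×(T − 100) = 94.05(T − 100)
  water warms: 634×4.18×(T − 27.9) = 2650.1(T − 27.9)
  brass cup: 336×0.38×(T − 27.9) = 127.68(T − 27.9)
2871.8 T = 50850 + 9405 + 77501 = 137756
T ≈ 47.97 °C (< 100 °C, so full condensation is consistent).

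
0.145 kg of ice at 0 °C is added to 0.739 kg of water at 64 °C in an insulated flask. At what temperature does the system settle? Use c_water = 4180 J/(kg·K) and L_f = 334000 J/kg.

T_f ≈ 40.4 °C

Taking heat into each body as positive, Σ m c ΔT = 0:
latent heat to melt: 0.145·334000 = 48430
  warm the meltwater: 606.1 T
  water cools: 0.739·4180·(T − 64) = 3089(T − 64)
3695.1 T = 197697 − 48430 = 149267
T ≈ 40.40 °C — above 0 °C, consistent with complete melting.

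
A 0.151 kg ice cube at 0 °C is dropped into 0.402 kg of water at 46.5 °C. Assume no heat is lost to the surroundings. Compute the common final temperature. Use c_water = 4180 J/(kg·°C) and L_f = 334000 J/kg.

Energy balance with sensible and latent terms:
latent heat to melt: 0.151·334000 = 50434; meltwater 0→T: 0.151·4180·T = 631.18 T; water: 1680.4(T − 46.5)
2311.5 T = 78137 − 50434 = 27703
T ≈ 11.98 °C. Since T > 0 °C, the all-ice-melts assumption holds.

T_f ≈ 12.0 °C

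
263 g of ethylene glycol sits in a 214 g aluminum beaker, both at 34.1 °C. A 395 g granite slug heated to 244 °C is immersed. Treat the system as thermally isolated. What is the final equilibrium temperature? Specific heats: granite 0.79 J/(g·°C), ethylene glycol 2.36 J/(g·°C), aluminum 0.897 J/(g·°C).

With ΣQ=0 the equilibrium temperature is the m·c-weighted mean:
T_f = (312.05*244 + 620.68*34.1 + 191.96*34.1) / (312.05 + 620.68 + 191.96)
    = 103851 / 1124.7 ≈ 92.34 °C

T_f ≈ 92.3 °C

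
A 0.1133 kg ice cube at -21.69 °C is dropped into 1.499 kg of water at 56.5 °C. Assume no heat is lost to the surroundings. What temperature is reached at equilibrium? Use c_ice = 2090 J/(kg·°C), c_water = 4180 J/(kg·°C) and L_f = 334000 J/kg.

T_f ≈ 46.2 °C

Taking heat into each body as positive, Σ m c ΔT = 0:
ice -21.69→0 °C: 0.1133×2090×21.69 = 5136.1; fusion: m_ice L_f = 0.1133×334000 = 37842; meltwater 0→T: 0.1133×4180×T = 473.59 T; water: 6265.8(T − 56.5)
6739.4 T = 354019 − 42978 = 311041
T ≈ 46.15 °C (positive, so assuming full melt was valid).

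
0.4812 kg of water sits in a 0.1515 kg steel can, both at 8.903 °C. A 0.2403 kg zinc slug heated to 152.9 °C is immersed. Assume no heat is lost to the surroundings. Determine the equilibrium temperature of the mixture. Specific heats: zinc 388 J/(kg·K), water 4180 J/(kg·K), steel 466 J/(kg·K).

T_f ≈ 15.1 °C

T_f is the heat-capacity-weighted average of the initial temperatures:
T_f = (93.24·152.9 + 2011.4·8.903 + 70.6·8.903) / (93.24 + 2011.4 + 70.6)
    = 32792 / 2175.3 ≈ 15.08 °C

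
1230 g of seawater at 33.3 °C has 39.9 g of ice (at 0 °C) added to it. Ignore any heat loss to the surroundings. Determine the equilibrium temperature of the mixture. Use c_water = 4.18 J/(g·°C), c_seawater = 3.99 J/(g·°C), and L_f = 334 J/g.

Taking heat into each body as positive, Σ m c ΔT = 0:
latent heat to melt: 39.9·334 = 13327
  warm the meltwater: 166.78 T
  seawater: 4907.7(T − 33.3)
5074.5 T = 163426 − 13327 = 150100
T ≈ 29.58 °C. Since T > 0 °C, the all-ice-melts assumption holds.

T_f ≈ 29.6 °C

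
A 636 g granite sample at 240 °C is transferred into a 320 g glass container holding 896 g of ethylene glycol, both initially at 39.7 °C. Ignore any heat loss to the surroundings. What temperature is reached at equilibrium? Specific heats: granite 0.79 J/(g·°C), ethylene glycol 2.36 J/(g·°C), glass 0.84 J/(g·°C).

Energy conservation, ΣQ = 0:
636×0.79×(T − 240) + 896×2.36×(T − 39.7) + 320×0.84×(T − 39.7) = 0
2885.8 T = 215205
T = 215205 / 2885.8 = 74.6 °C

T_f ≈ 74.6 °C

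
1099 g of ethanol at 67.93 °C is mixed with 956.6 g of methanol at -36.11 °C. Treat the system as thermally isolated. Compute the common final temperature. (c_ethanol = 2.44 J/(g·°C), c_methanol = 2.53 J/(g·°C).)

Net heat exchanged in the isolated system is zero:
1099×2.44×(T − 67.93) + 956.6×2.53×(T − (-36.11)) = 0
5101.8 T = 94765
T ≈ 18.57 °C

T_f ≈ 18.6 °C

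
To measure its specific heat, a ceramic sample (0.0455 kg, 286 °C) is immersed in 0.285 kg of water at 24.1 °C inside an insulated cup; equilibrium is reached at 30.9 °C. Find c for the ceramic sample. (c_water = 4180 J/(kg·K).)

c ≈ 698 J/(kg·K)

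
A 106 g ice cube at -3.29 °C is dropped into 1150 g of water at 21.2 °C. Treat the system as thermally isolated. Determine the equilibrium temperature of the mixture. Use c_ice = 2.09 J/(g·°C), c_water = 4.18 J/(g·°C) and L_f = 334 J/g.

Heat gained plus heat lost sum to zero:
ice -3.29→0 °C: 106·2.09·3.29 = 728.87; melt ice: 106·334 = 35404; meltwater 0→T: 106·4.18·T = 443.08 T; water cools: 1150·4.18·(T − 21.2) = 4807(T − 21.2)
5250.1 T = 101908 − 36133 = 65776
T ≈ 12.53 °C (positive, so assuming full melt was valid).

T_f ≈ 12.5 °C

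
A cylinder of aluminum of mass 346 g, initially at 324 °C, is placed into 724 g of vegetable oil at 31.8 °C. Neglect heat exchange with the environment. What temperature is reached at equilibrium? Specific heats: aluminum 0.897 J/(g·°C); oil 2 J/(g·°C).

T_f ≈ 83.4 °C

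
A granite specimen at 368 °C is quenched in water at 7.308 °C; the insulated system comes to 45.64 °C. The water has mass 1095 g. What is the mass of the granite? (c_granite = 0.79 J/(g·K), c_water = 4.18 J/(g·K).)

m ≈ 689 g

Setting the total heat transfer to zero:
m·0.79·(45.64 − 368) + 1095·4.18·(45.64 − 7.308) = 0
-254.66 m = -175449
m = -175449/-254.66 ≈ 688.9 g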